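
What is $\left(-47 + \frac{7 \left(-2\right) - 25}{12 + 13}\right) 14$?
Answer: $- \frac{16996}{25} \approx -679.84$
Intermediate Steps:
$\left(-47 + \frac{7 \left(-2\right) - 25}{12 + 13}\right) 14 = \left(-47 + \frac{-14 - 25}{25}\right) 14 = \left(-47 - \frac{39}{25}\right) 14 = \left(- \frac{1214}{25}\right) 14 = - \frac{16996}{25}$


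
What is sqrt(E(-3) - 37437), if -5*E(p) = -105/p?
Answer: 2*I*sqrt(9361) ≈ 193.5*I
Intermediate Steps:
E(p) = 21/p (E(p) = -(-21)/p = 21/p)
sqrt(E(-3) - 37437) = sqrt(21/(-3) - 37437) = sqrt(21*(-1/3) - 37437) = sqrt(-7 - 37437) = sqrt(-37444) = 2*I*sqrt(9361)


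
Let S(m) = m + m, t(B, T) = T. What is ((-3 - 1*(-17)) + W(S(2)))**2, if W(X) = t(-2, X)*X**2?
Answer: 6084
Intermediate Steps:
S(m) = 2*m
W(X) = X**3 (W(X) = X*X**2 = X**3)
((-3 - 1*(-17)) + W(S(2)))**2 = ((-3 - 1*(-17)) + (2*2)**3)**2 = ((-3 + 17) + 4**3)**2 = (14 + 64)**2 = 78**2 = 6084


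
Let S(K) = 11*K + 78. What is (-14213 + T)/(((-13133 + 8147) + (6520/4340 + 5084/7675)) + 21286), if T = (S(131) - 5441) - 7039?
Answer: -20963333825/13575423889 ≈ -1.5442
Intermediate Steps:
S(K) = 78 + 11*K
T = -10961 (T = ((78 + 11*131) - 5441) - 7039 = ((78 + 1441) - 5441) - 7039 = (1519 - 5441) - 7039 = -3922 - 7039 = -10961)
(-14213 + T)/(((-13133 + 8147) + (6520/4340 + 5084/7675)) + 21286) = (-14213 - 10961)/(((-13133 + 8147) + (6520/4340 + 5084/7675)) + 21286) = -25174/((-4986 + (6520*(1/4340) + 5084*(1/7675))) + 21286) = -25174/((-4986 + (326/217 + 5084/7675)) + 21286) = -25174/((-4986 + 3605278/1665475) + 21286) = -25174/(-8300453072/1665475 + 21286) = -25174/27150847778/1665475 = -25174*1665475/27150847778 = -20963333825/13575423889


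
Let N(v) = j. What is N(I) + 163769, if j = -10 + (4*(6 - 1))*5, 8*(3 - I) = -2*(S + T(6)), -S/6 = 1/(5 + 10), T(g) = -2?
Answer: 163859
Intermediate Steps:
S = -⅖ (S = -6/(5 + 10) = -6/15 = -6*1/15 = -⅖ ≈ -0.40000)
I = 12/5 (I = 3 - (-1)*(-⅖ - 2)/4 = 3 - (-1)*(-12)/(4*5) = 3 - ⅛*24/5 = 3 - ⅗ = 12/5 ≈ 2.4000)
j = 90 (j = -10 + (4*5)*5 = -10 + 20*5 = -10 + 100 = 90)
N(v) = 90
N(I) + 163769 = 90 + 163769 = 163859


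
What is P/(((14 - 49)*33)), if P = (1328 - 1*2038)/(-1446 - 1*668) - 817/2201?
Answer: 7474/244277985 ≈ 3.0596e-5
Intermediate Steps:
P = -82214/2326457 (P = (1328 - 2038)/(-1446 - 668) - 817*1/2201 = -710/(-2114) - 817/2201 = -710*(-1/2114) - 817/2201 = 355/1057 - 817/2201 = -82214/2326457 ≈ -0.035339)
P/(((14 - 49)*33)) = -82214*1/(33*(14 - 49))/2326457 = -82214/(2326457*((-35*33))) = -82214/2326457/(-1155) = -82214/2326457*(-1/1155) = 7474/244277985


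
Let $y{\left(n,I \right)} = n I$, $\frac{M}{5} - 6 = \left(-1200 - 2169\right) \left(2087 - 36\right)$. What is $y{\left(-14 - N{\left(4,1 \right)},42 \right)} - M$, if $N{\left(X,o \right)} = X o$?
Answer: $34548309$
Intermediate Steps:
$M = -34549065$ ($M = 30 + 5 \left(-1200 - 2169\right) \left(2087 - 36\right) = 30 + 5 \left(\left(-3369\right) 2051\right) = 30 + 5 \left(-6909819\right) = 30 - 34549095 = -34549065$)
$y{\left(n,I \right)} = I n$
$y{\left(-14 - N{\left(4,1 \right)},42 \right)} - M = 42 \left(-14 - 4 \cdot 1\right) - -34549065 = 42 \left(-14 - 4\right) + 34549065 = 42 \left(-18\right) + 34549065 = -756 + 34549065 = 34548309$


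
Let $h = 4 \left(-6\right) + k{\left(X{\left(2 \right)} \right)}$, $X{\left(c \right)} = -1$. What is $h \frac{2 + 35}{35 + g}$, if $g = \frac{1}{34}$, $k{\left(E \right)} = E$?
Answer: $- \frac{31450}{1191} \approx -26.406$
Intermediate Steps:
$g = \frac{1}{34} \approx 0.029412$
$h = -25$ ($h = 4 \left(-6\right) - 1 = -24 - 1 = -25$)
$h \frac{2 + 35}{35 + g} = - 25 \frac{2 + 35}{35 + \frac{1}{34}} = - 25 \frac{37}{\frac{1191}{34}} = - 25 \cdot 37 \cdot \frac{34}{1191} = \left(-25\right) \frac{1258}{1191} = - \frac{31450}{1191}$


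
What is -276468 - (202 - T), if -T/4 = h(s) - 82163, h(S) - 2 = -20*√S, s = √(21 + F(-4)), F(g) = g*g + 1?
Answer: 51974 + 80*38^(¼) ≈ 52173.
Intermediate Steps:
F(g) = 1 + g² (F(g) = g² + 1 = 1 + g²)
s = √38 (s = √(21 + (1 + (-4)²)) = √(21 + (1 + 16)) = √(21 + 17) = √38 ≈ 6.1644)
h(S) = 2 - 20*√S
T = 328644 + 80*38^(¼) (T = -4*((2 - 20*38^(¼)) - 82163) = -4*(-82161 - 20*38^(¼)) = 328644 + 80*38^(¼) ≈ 3.2884e+5)
-276468 - (202 - T) = -276468 - (202 - (328644 + 80*38^(¼))) = -276468 - (202 + (-328644 - 80*38^(¼))) = -276468 - (-328442 - 80*38^(¼)) = -276468 + (328442 + 80*38^(¼)) = 51974 + 80*38^(¼)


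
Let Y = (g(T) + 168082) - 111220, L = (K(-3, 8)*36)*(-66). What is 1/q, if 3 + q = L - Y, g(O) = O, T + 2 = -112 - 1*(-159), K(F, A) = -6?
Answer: -1/42654 ≈ -2.3444e-5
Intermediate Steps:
T = 45 (T = -2 + (-112 - 1*(-159)) = -2 + (-112 + 159) = -2 + 47 = 45)
L = 14256 (L = -6*36*(-66) = -216*(-66) = 14256)
Y = 56907 (Y = (45 + 168082) - 111220 = 168127 - 111220 = 56907)
q = -42654 (q = -3 + (14256 - 1*56907) = -3 + (14256 - 56907) = -3 - 42651 = -42654)
1/q = 1/(-42654) = -1/42654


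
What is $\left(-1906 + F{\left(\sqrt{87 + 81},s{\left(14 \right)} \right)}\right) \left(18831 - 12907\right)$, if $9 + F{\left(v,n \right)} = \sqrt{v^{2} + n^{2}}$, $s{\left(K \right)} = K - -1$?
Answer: $-11344460 + 5924 \sqrt{393} \approx -1.1227 \cdot 10^{7}$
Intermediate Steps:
$s{\left(K \right)} = 1 + K$ ($s{\left(K \right)} = K + 1 = 1 + K$)
$F{\left(v,n \right)} = -9 + \sqrt{n^{2} + v^{2}}$ ($F{\left(v,n \right)} = -9 + \sqrt{v^{2} + n^{2}} = -9 + \sqrt{n^{2} + v^{2}}$)
$\left(-1906 + F{\left(\sqrt{87 + 81},s{\left(14 \right)} \right)}\right) \left(18831 - 12907\right) = \left(-1906 - \left(9 - \sqrt{\left(1 + 14\right)^{2} + \left(\sqrt{87 + 81}\right)^{2}}\right)\right) \left(18831 - 12907\right) = \left(-1906 - \left(9 - \sqrt{15^{2} + \left(\sqrt{168}\right)^{2}}\right)\right) 5924 = \left(-1906 - \left(9 - \sqrt{225 + \left(2 \sqrt{42}\right)^{2}}\right)\right) 5924 = \left(-1906 - \left(9 - \sqrt{225 + 168}\right)\right) 5924 = \left(-1906 - \left(9 - \sqrt{393}\right)\right) 5924 = \left(-1915 + \sqrt{393}\right) 5924 = -11344460 + 5924 \sqrt{393}$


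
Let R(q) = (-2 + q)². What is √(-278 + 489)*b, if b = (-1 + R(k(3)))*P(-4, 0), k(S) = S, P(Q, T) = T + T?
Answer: 0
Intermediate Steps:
P(Q, T) = 2*T
b = 0 (b = (-1 + (-2 + 3)²)*(2*0) = (-1 + 1²)*0 = (-1 + 1)*0 = 0*0 = 0)
√(-278 + 489)*b = √(-278 + 489)*0 = √211*0 = 0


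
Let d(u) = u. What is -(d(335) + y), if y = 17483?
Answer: -17818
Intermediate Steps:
-(d(335) + y) = -(335 + 17483) = -1*17818 = -17818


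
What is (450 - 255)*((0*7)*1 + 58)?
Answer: 11310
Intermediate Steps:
(450 - 255)*((0*7)*1 + 58) = 195*(0*1 + 58) = 195*(0 + 58) = 195*58 = 11310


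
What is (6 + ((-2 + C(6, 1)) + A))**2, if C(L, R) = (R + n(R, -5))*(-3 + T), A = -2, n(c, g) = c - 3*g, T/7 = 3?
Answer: 94864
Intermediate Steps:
T = 21 (T = 7*3 = 21)
C(L, R) = 270 + 36*R (C(L, R) = (R + (R - 3*(-5)))*(-3 + 21) = (R + (R + 15))*18 = (R + (15 + R))*18 = (15 + 2*R)*18 = 270 + 36*R)
(6 + ((-2 + C(6, 1)) + A))**2 = (6 + ((-2 + (270 + 36*1)) - 2))**2 = (6 + ((-2 + (270 + 36)) - 2))**2 = (6 + ((-2 + 306) - 2))**2 = (6 + (304 - 2))**2 = (6 + 302)**2 = 308**2 = 94864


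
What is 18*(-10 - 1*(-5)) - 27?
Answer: -117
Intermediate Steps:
18*(-10 - 1*(-5)) - 27 = 18*(-10 + 5) - 27 = 18*(-5) - 27 = -90 - 27 = -117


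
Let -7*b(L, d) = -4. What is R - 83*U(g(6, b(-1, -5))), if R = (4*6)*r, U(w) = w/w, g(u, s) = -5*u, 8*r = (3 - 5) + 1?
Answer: -86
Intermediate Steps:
b(L, d) = 4/7 (b(L, d) = -⅐*(-4) = 4/7)
r = -⅛ (r = ((3 - 5) + 1)/8 = (-2 + 1)/8 = (⅛)*(-1) = -⅛ ≈ -0.12500)
U(w) = 1
R = -3 (R = (4*6)*(-⅛) = 24*(-⅛) = -3)
R - 83*U(g(6, b(-1, -5))) = -3 - 83*1 = -3 - 83 = -86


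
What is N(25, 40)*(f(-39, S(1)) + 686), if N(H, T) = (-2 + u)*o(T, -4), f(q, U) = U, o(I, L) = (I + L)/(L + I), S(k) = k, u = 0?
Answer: -1374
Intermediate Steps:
o(I, L) = 1 (o(I, L) = (I + L)/(I + L) = 1)
N(H, T) = -2 (N(H, T) = (-2 + 0)*1 = -2*1 = -2)
N(25, 40)*(f(-39, S(1)) + 686) = -2*(1 + 686) = -2*687 = -1374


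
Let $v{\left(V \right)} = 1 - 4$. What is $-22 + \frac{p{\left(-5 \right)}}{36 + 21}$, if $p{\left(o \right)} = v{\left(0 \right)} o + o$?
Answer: $- \frac{1244}{57} \approx -21.825$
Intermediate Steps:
$v{\left(V \right)} = -3$
$p{\left(o \right)} = - 2 o$ ($p{\left(o \right)} = - 3 o + o = - 2 o$)
$-22 + \frac{p{\left(-5 \right)}}{36 + 21} = -22 + \frac{\left(-2\right) \left(-5\right)}{36 + 21} = -22 + \frac{1}{57} \cdot 10 = -22 + \frac{10}{57} = - \frac{1244}{57}$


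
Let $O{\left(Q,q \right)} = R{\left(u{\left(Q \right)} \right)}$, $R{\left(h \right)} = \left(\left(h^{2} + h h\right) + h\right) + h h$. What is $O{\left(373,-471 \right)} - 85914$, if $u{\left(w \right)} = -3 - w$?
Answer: $337838$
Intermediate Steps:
$R{\left(h \right)} = h + 3 h^{2}$ ($R{\left(h \right)} = \left(\left(h^{2} + h^{2}\right) + h\right) + h^{2} = \left(2 h^{2} + h\right) + h^{2} = \left(h + 2 h^{2}\right) + h^{2} = h + 3 h^{2}$)
$O{\left(Q,q \right)} = \left(-8 - 3 Q\right) \left(-3 - Q\right)$ ($O{\left(Q,q \right)} = \left(-3 - Q\right) \left(1 + 3 \left(-3 - Q\right)\right) = \left(-3 - Q\right) \left(1 - \left(9 + 3 Q\right)\right) = \left(-3 - Q\right) \left(-8 - 3 Q\right) = \left(-8 - 3 Q\right) \left(-3 - Q\right)$)
$O{\left(373,-471 \right)} - 85914 = \left(3 + 373\right) \left(8 + 3 \cdot 373\right) - 85914 = 376 \left(8 + 1119\right) - 85914 = 376 \cdot 1127 - 85914 = 423752 - 85914 = 337838$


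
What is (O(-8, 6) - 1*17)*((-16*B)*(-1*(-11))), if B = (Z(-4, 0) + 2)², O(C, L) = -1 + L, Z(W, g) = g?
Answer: 8448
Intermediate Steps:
B = 4 (B = (0 + 2)² = 2² = 4)
(O(-8, 6) - 1*17)*((-16*B)*(-1*(-11))) = ((-1 + 6) - 1*17)*((-16*4)*(-1*(-11))) = (5 - 17)*(-64*11) = -12*(-704) = 8448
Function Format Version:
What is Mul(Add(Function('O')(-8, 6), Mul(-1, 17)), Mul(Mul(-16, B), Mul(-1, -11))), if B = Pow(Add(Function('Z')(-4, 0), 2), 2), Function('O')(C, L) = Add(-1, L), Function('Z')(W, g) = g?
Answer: 8448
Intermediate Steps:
B = 4 (B = Pow(Add(0, 2), 2) = Pow(2, 2) = 4)
Mul(Add(Function('O')(-8, 6), Mul(-1, 17)), Mul(Mul(-16, B), Mul(-1, -11))) = Mul(Add(Add(-1, 6), Mul(-1, 17)), Mul(Mul(-16, 4), Mul(-1, -11))) = Mul(Add(5, -17), Mul(-64, 11)) = Mul(-12, -704) = 8448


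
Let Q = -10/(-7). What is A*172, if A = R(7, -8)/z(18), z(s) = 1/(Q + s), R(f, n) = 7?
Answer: 23392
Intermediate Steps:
Q = 10/7 (Q = -10*(-⅐) = 10/7 ≈ 1.4286)
z(s) = 1/(10/7 + s)
A = 136 (A = 7/((7/(10 + 7*18))) = 7/((7/(10 + 126))) = 7/((7/136)) = 7/((7*(1/136))) = 7/(7/136) = 7*(136/7) = 136)
A*172 = 136*172 = 23392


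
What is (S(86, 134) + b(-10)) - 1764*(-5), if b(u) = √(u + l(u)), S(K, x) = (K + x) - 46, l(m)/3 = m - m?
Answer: 8994 + I*√10 ≈ 8994.0 + 3.1623*I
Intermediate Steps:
l(m) = 0 (l(m) = 3*(m - m) = 3*0 = 0)
S(K, x) = -46 + K + x
b(u) = √u (b(u) = √(u + 0) = √u)
(S(86, 134) + b(-10)) - 1764*(-5) = ((-46 + 86 + 134) + √(-10)) - 1764*(-5) = (174 + I*√10) + 8820 = 8994 + I*√10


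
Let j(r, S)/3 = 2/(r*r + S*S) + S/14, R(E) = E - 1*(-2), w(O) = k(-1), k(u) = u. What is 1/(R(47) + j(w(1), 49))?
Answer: 2402/142925 ≈ 0.016806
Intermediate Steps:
w(O) = -1
R(E) = 2 + E (R(E) = E + 2 = 2 + E)
j(r, S) = 6/(S² + r²) + 3*S/14 (j(r, S) = 3*(2/(r*r + S*S) + S/14) = 3*(2/(r² + S²) + S*(1/14)) = 3*(2/(S² + r²) + S/14) = 6/(S² + r²) + 3*S/14)
1/(R(47) + j(w(1), 49)) = 1/((2 + 47) + 3*(28 + 49³ + 49*(-1)²)/(14*(49² + (-1)²))) = 1/(49 + 3*(28 + 117649 + 49*1)/(14*(2401 + 1))) = 1/(49 + (3/14)*(28 + 117649 + 49)/2402) = 1/(49 + (3/14)*(1/2402)*117726) = 1/(49 + 25227/2402) = 1/(142925/2402) = 2402/142925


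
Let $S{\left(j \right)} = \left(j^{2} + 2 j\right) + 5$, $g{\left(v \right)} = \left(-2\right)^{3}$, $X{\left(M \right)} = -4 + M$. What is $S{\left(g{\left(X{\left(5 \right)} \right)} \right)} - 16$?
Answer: $37$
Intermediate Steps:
$g{\left(v \right)} = -8$
$S{\left(j \right)} = 5 + j^{2} + 2 j$
$S{\left(g{\left(X{\left(5 \right)} \right)} \right)} - 16 = \left(5 + \left(-8\right)^{2} + 2 \left(-8\right)\right) - 16 = \left(5 + 64 - 16\right) - 16 = 53 - 16 = 37$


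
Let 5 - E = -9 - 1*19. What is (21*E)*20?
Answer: 13860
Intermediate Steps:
E = 33 (E = 5 - (-9 - 1*19) = 5 - (-9 - 19) = 5 - 1*(-28) = 5 + 28 = 33)
(21*E)*20 = (21*33)*20 = 693*20 = 13860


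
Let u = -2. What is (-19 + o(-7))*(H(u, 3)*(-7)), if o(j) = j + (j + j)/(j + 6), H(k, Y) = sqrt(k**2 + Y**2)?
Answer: 84*sqrt(13) ≈ 302.87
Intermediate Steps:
H(k, Y) = sqrt(Y**2 + k**2)
o(j) = j + 2*j/(6 + j) (o(j) = j + (2*j)/(6 + j) = j + 2*j/(6 + j))
(-19 + o(-7))*(H(u, 3)*(-7)) = (-19 - 7*(8 - 7)/(6 - 7))*(sqrt(3**2 + (-2)**2)*(-7)) = (-19 - 7*1/(-1))*(sqrt(9 + 4)*(-7)) = (-19 - 7*(-1)*1)*(sqrt(13)*(-7)) = (-19 + 7)*(-7*sqrt(13)) = -(-84)*sqrt(13) = 84*sqrt(13)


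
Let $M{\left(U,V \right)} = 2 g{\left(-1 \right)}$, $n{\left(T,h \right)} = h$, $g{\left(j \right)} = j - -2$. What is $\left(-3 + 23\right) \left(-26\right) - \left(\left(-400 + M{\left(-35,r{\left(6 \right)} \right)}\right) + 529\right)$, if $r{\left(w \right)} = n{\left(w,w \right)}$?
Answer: $-651$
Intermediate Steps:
$g{\left(j \right)} = 2 + j$ ($g{\left(j \right)} = j + 2 = 2 + j$)
$r{\left(w \right)} = w$
$M{\left(U,V \right)} = 2$ ($M{\left(U,V \right)} = 2 \left(2 - 1\right) = 2 \cdot 1 = 2$)
$\left(-3 + 23\right) \left(-26\right) - \left(\left(-400 + M{\left(-35,r{\left(6 \right)} \right)}\right) + 529\right) = \left(-3 + 23\right) \left(-26\right) - \left(\left(-400 + 2\right) + 529\right) = 20 \left(-26\right) - \left(-398 + 529\right) = -520 - 131 = -651$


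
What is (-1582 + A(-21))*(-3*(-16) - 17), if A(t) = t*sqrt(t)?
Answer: -49042 - 651*I*sqrt(21) ≈ -49042.0 - 2983.3*I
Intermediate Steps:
A(t) = t**(3/2)
(-1582 + A(-21))*(-3*(-16) - 17) = (-1582 + (-21)**(3/2))*(-3*(-16) - 17) = (-1582 - 21*I*sqrt(21))*(48 - 17) = (-1582 - 21*I*sqrt(21))*31 = -49042 - 651*I*sqrt(21)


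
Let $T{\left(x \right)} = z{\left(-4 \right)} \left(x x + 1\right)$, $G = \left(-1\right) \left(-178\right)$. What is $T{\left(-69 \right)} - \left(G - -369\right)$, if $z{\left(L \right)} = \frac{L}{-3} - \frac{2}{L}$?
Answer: $\frac{24550}{3} \approx 8183.3$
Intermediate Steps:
$z{\left(L \right)} = - \frac{2}{L} - \frac{L}{3}$ ($z{\left(L \right)} = L \left(- \frac{1}{3}\right) - \frac{2}{L} = - \frac{L}{3} - \frac{2}{L} = - \frac{2}{L} - \frac{L}{3}$)
$G = 178$
$T{\left(x \right)} = \frac{11}{6} + \frac{11 x^{2}}{6}$ ($T{\left(x \right)} = \left(- \frac{2}{-4} - - \frac{4}{3}\right) \left(x x + 1\right) = \left(\left(-2\right) \left(- \frac{1}{4}\right) + \frac{4}{3}\right) \left(x^{2} + 1\right) = \left(\frac{1}{2} + \frac{4}{3}\right) \left(1 + x^{2}\right) = \frac{11 \left(1 + x^{2}\right)}{6} = \frac{11}{6} + \frac{11 x^{2}}{6}$)
$T{\left(-69 \right)} - \left(G - -369\right) = \left(\frac{11}{6} + \frac{11 \left(-69\right)^{2}}{6}\right) - \left(178 - -369\right) = \left(\frac{11}{6} + \frac{11}{6} \cdot 4761\right) - \left(178 + 369\right) = \left(\frac{11}{6} + \frac{17457}{2}\right) - 547 = \frac{26191}{3} - 547 = \frac{24550}{3}$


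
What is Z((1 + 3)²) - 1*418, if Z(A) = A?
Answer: -402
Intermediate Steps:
Z((1 + 3)²) - 1*418 = (1 + 3)² - 1*418 = 4² - 418 = 16 - 418 = -402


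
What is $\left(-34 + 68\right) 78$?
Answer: $2652$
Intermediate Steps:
$\left(-34 + 68\right) 78 = 34 \cdot 78 = 2652$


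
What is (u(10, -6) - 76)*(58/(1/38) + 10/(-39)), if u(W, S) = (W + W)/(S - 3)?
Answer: -60505984/351 ≈ -1.7238e+5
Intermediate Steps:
u(W, S) = 2*W/(-3 + S) (u(W, S) = (2*W)/(-3 + S) = 2*W/(-3 + S))
(u(10, -6) - 76)*(58/(1/38) + 10/(-39)) = (2*10/(-3 - 6) - 76)*(58/(1/38) + 10/(-39)) = (2*10/(-9) - 76)*(58/(1/38) + 10*(-1/39)) = (2*10*(-⅑) - 76)*(58*38 - 10/39) = (-20/9 - 76)*(2204 - 10/39) = -704/9*85946/39 = -60505984/351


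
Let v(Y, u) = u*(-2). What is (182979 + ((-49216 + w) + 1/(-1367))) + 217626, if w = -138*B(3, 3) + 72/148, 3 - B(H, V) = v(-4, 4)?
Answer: 17696149878/50579 ≈ 3.4987e+5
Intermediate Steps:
v(Y, u) = -2*u
B(H, V) = 11 (B(H, V) = 3 - (-2)*4 = 3 - 1*(-8) = 3 + 8 = 11)
w = -56148/37 (w = -138*11 + 72/148 = -1518 + 72*(1/148) = -1518 + 18/37 = -56148/37 ≈ -1517.5)
(182979 + ((-49216 + w) + 1/(-1367))) + 217626 = (182979 + ((-49216 - 56148/37) + 1/(-1367))) + 217626 = (182979 + (-1877140/37 - 1/1367)) + 217626 = (182979 - 2566050417/50579) + 217626 = 6688844424/50579 + 217626 = 17696149878/50579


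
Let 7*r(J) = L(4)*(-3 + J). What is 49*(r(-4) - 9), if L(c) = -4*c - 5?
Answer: 588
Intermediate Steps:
L(c) = -5 - 4*c
r(J) = 9 - 3*J (r(J) = ((-5 - 4*4)*(-3 + J))/7 = ((-5 - 16)*(-3 + J))/7 = (-21*(-3 + J))/7 = (63 - 21*J)/7 = 9 - 3*J)
49*(r(-4) - 9) = 49*((9 - 3*(-4)) - 9) = 49*((9 + 12) - 9) = 49*(21 - 9) = 49*12 = 588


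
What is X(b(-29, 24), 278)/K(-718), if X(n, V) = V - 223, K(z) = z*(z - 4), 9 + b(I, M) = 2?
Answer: 55/518396 ≈ 0.00010610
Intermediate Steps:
b(I, M) = -7 (b(I, M) = -9 + 2 = -7)
K(z) = z*(-4 + z)
X(n, V) = -223 + V
X(b(-29, 24), 278)/K(-718) = (-223 + 278)/((-718*(-4 - 718))) = 55/((-718*(-722))) = 55/518396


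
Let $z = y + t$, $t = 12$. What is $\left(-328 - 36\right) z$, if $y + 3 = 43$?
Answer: $-18928$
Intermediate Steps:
$y = 40$ ($y = -3 + 43 = 40$)
$z = 52$ ($z = 40 + 12 = 52$)
$\left(-328 - 36\right) z = \left(-328 - 36\right) 52 = \left(-364\right) 52 = -18928$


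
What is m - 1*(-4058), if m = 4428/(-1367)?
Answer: 5542858/1367 ≈ 4054.8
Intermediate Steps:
m = -4428/1367 (m = 4428*(-1/1367) = -4428/1367 ≈ -3.2392)
m - 1*(-4058) = -4428/1367 - 1*(-4058) = -4428/1367 + 4058 = 5542858/1367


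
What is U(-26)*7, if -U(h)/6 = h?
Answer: 1092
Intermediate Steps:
U(h) = -6*h
U(-26)*7 = -6*(-26)*7 = 156*7 = 1092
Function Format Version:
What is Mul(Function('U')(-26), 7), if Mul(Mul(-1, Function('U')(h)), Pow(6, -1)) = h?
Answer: 1092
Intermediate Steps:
Function('U')(h) = Mul(-6, h)
Mul(Function('U')(-26), 7) = Mul(Mul(-6, -26), 7) = Mul(156, 7) = 1092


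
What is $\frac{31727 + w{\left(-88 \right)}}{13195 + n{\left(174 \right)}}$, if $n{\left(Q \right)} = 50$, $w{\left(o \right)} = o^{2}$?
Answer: $\frac{13157}{4415} \approx 2.9801$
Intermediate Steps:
$\frac{31727 + w{\left(-88 \right)}}{13195 + n{\left(174 \right)}} = \frac{31727 + \left(-88\right)^{2}}{13195 + 50} = \frac{31727 + 7744}{13245} = 39471 \cdot \frac{1}{13245} = \frac{13157}{4415}$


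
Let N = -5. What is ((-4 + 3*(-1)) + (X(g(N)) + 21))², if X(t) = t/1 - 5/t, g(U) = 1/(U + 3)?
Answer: 2209/4 ≈ 552.25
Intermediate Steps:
g(U) = 1/(3 + U)
X(t) = t - 5/t (X(t) = t*1 - 5/t = t - 5/t)
((-4 + 3*(-1)) + (X(g(N)) + 21))² = ((-4 + 3*(-1)) + ((1/(3 - 5) - 5/(1/(3 - 5))) + 21))² = ((-4 - 3) + ((1/(-2) - 5/(1/(-2))) + 21))² = (-7 + ((-½ - 5/(-½)) + 21))² = (-7 + ((-½ - 5*(-2)) + 21))² = (-7 + ((-½ + 10) + 21))² = (-7 + (19/2 + 21))² = (-7 + 61/2)² = (47/2)² = 2209/4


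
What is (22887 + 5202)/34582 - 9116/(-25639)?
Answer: 1035423383/886647898 ≈ 1.1678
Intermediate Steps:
(22887 + 5202)/34582 - 9116/(-25639) = 28089*(1/34582) - 9116*(-1/25639) = 28089/34582 + 9116/25639 = 1035423383/886647898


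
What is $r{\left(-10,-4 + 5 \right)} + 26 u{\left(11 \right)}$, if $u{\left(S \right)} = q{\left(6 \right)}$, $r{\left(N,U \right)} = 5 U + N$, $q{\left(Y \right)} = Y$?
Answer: $151$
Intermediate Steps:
$r{\left(N,U \right)} = N + 5 U$
$u{\left(S \right)} = 6$
$r{\left(-10,-4 + 5 \right)} + 26 u{\left(11 \right)} = \left(-10 + 5 \left(-4 + 5\right)\right) + 26 \cdot 6 = \left(-10 + 5 \cdot 1\right) + 156 = \left(-10 + 5\right) + 156 = -5 + 156 = 151$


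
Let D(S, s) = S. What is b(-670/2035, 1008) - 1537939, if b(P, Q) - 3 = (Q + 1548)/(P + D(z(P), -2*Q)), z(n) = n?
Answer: -103301785/67 ≈ -1.5418e+6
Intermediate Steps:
b(P, Q) = 3 + (1548 + Q)/(2*P) (b(P, Q) = 3 + (Q + 1548)/(P + P) = 3 + (1548 + Q)/((2*P)) = 3 + (1548 + Q)*(1/(2*P)) = 3 + (1548 + Q)/(2*P))
b(-670/2035, 1008) - 1537939 = (1548 + 1008 + 6*(-670/2035))/(2*((-670/2035))) - 1537939 = (1548 + 1008 + 6*(-670*1/2035))/(2*((-670*1/2035))) - 1537939 = (1548 + 1008 + 6*(-134/407))/(2*(-134/407)) - 1537939 = (½)*(-407/134)*(1548 + 1008 - 804/407) - 1537939 = (½)*(-407/134)*(1039488/407) - 1537939 = -259872/67 - 1537939 = -103301785/67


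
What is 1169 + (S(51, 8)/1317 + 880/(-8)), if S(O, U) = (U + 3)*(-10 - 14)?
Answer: 464813/439 ≈ 1058.8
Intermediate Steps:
S(O, U) = -72 - 24*U (S(O, U) = (3 + U)*(-24) = -72 - 24*U)
1169 + (S(51, 8)/1317 + 880/(-8)) = 1169 + ((-72 - 24*8)/1317 + 880/(-8)) = 1169 + ((-72 - 192)*(1/1317) + 880*(-1/8)) = 1169 + (-264*1/1317 - 110) = 1169 + (-88/439 - 110) = 1169 - 48378/439 = 464813/439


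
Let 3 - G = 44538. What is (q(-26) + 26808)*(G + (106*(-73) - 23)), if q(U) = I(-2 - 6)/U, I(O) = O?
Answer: -18225574368/13 ≈ -1.4020e+9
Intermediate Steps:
G = -44535 (G = 3 - 1*44538 = 3 - 44538 = -44535)
q(U) = -8/U (q(U) = (-2 - 6)/U = -8/U)
(q(-26) + 26808)*(G + (106*(-73) - 23)) = (-8/(-26) + 26808)*(-44535 + (106*(-73) - 23)) = (-8*(-1/26) + 26808)*(-44535 + (-7738 - 23)) = (4/13 + 26808)*(-44535 - 7761) = (348508/13)*(-52296) = -18225574368/13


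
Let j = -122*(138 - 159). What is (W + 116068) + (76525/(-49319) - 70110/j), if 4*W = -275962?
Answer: 1981612262635/42118426 ≈ 47049.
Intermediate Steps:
W = -137981/2 (W = (1/4)*(-275962) = -137981/2 ≈ -68991.)
j = 2562 (j = -122*(-21) = 2562)
(W + 116068) + (76525/(-49319) - 70110/j) = (-137981/2 + 116068) + (76525/(-49319) - 70110/2562) = 94155/2 + (76525*(-1/49319) - 70110*1/2562) = 94155/2 + (-76525/49319 - 11685/427) = 94155/2 - 608968690/21059213 = 1981612262635/42118426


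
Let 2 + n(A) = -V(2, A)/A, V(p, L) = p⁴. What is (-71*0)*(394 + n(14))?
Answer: 0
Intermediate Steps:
n(A) = -2 - 16/A (n(A) = -2 - 2⁴/A = -2 - 16/A)
(-71*0)*(394 + n(14)) = (-71*0)*(394 + (-2 - 16/14)) = 0*(394 + (-2 - 16*1/14)) = 0*(394 + (-2 - 8/7)) = 0*(394 - 22/7) = 0*(2736/7) = 0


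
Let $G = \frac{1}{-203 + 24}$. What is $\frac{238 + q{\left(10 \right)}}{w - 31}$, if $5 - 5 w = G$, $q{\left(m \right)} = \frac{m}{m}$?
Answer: $- \frac{213905}{26849} \approx -7.967$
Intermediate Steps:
$q{\left(m \right)} = 1$
$G = - \frac{1}{179}$ ($G = \frac{1}{-179} = - \frac{1}{179} \approx -0.0055866$)
$w = \frac{896}{895}$ ($w = 1 - - \frac{1}{895} = 1 + \frac{1}{895} = \frac{896}{895} \approx 1.0011$)
$\frac{238 + q{\left(10 \right)}}{w - 31} = \frac{238 + 1}{\frac{896}{895} - 31} = \frac{239}{- \frac{26849}{895}} = 239 \left(- \frac{895}{26849}\right) = - \frac{213905}{26849}$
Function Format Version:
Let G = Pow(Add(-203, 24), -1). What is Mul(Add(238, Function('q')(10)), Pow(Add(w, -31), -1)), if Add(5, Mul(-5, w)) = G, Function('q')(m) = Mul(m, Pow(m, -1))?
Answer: Rational(-213905, 26849) ≈ -7.9670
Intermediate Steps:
Function('q')(m) = 1
G = Rational(-1, 179) (G = Pow(-179, -1) = Rational(-1, 179) ≈ -0.0055866)
w = Rational(896, 895) (w = Add(1, Mul(Rational(-1, 5), Rational(-1, 179))) = Add(1, Rational(1, 895)) = Rational(896, 895) ≈ 1.0011)
Mul(Add(238, Function('q')(10)), Pow(Add(w, -31), -1)) = Mul(Add(238, 1), Pow(Add(Rational(896, 895), -31), -1)) = Mul(239, Pow(Rational(-26849, 895), -1)) = Mul(239, Rational(-895, 26849)) = Rational(-213905, 26849)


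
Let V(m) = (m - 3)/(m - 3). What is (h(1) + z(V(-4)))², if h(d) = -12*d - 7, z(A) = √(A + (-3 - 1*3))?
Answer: (19 - I*√5)² ≈ 356.0 - 84.971*I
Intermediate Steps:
V(m) = 1 (V(m) = (-3 + m)/(-3 + m) = 1)
z(A) = √(-6 + A) (z(A) = √(A + (-3 - 3)) = √(A - 6) = √(-6 + A))
h(d) = -7 - 12*d
(h(1) + z(V(-4)))² = ((-7 - 12*1) + √(-6 + 1))² = ((-7 - 12) + √(-5))² = (-19 + I*√5)²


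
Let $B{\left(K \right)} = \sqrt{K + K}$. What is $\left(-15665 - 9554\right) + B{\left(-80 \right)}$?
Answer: $-25219 + 4 i \sqrt{10} \approx -25219.0 + 12.649 i$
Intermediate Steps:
$B{\left(K \right)} = \sqrt{2} \sqrt{K}$ ($B{\left(K \right)} = \sqrt{2 K} = \sqrt{2} \sqrt{K}$)
$\left(-15665 - 9554\right) + B{\left(-80 \right)} = \left(-15665 - 9554\right) + \sqrt{2} \sqrt{-80} = \left(-15665 - 9554\right) + \sqrt{2} \cdot 4 i \sqrt{5} = -25219 + 4 i \sqrt{10}$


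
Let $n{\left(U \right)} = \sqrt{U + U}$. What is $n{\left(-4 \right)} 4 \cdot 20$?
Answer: $160 i \sqrt{2} \approx 226.27 i$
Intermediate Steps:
$n{\left(U \right)} = \sqrt{2} \sqrt{U}$ ($n{\left(U \right)} = \sqrt{2 U} = \sqrt{2} \sqrt{U}$)
$n{\left(-4 \right)} 4 \cdot 20 = \sqrt{2} \sqrt{-4} \cdot 4 \cdot 20 = \sqrt{2} \cdot 2 i 4 \cdot 20 = 2 i \sqrt{2} \cdot 4 \cdot 20 = 8 i \sqrt{2} \cdot 20 = 160 i \sqrt{2}$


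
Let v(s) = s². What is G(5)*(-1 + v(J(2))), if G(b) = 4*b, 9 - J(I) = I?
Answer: 960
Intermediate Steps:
J(I) = 9 - I
G(5)*(-1 + v(J(2))) = (4*5)*(-1 + (9 - 1*2)²) = 20*(-1 + (9 - 2)²) = 20*(-1 + 7²) = 20*(-1 + 49) = 20*48 = 960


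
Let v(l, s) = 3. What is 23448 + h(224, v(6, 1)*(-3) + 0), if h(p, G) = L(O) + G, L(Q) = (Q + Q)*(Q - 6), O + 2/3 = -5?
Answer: 212141/9 ≈ 23571.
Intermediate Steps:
O = -17/3 (O = -⅔ - 5 = -17/3 ≈ -5.6667)
L(Q) = 2*Q*(-6 + Q) (L(Q) = (2*Q)*(-6 + Q) = 2*Q*(-6 + Q))
h(p, G) = 1190/9 + G (h(p, G) = 2*(-17/3)*(-6 - 17/3) + G = 2*(-17/3)*(-35/3) + G = 1190/9 + G)
23448 + h(224, v(6, 1)*(-3) + 0) = 23448 + (1190/9 + (3*(-3) + 0)) = 23448 + (1190/9 + (-9 + 0)) = 23448 + (1190/9 - 9) = 23448 + 1109/9 = 212141/9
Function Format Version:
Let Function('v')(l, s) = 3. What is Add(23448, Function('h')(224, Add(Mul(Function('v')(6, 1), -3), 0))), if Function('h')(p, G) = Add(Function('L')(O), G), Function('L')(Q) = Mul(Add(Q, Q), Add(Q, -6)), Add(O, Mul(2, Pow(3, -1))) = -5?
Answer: Rational(212141, 9) ≈ 23571.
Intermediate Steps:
O = Rational(-17, 3) (O = Add(Rational(-2, 3), -5) = Rational(-17, 3) ≈ -5.6667)
Function('L')(Q) = Mul(2, Q, Add(-6, Q)) (Function('L')(Q) = Mul(Mul(2, Q), Add(-6, Q)) = Mul(2, Q, Add(-6, Q)))
Function('h')(p, G) = Add(Rational(1190, 9), G) (Function('h')(p, G) = Add(Mul(2, Rational(-17, 3), Add(-6, Rational(-17, 3))), G) = Add(Mul(2, Rational(-17, 3), Rational(-35, 3)), G) = Add(Rational(1190, 9), G))
Add(23448, Function('h')(224, Add(Mul(Function('v')(6, 1), -3), 0))) = Add(23448, Add(Rational(1190, 9), Add(Mul(3, -3), 0))) = Add(23448, Add(Rational(1190, 9), Add(-9, 0))) = Add(23448, Add(Rational(1190, 9), -9)) = Add(23448, Rational(1109, 9)) = Rational(212141, 9)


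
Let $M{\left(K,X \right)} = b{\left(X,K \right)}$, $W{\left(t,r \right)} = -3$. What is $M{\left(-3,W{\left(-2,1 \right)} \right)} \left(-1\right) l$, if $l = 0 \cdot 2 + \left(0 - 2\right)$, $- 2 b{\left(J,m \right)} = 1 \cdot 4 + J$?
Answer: $-1$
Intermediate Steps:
$b{\left(J,m \right)} = -2 - \frac{J}{2}$ ($b{\left(J,m \right)} = - \frac{1 \cdot 4 + J}{2} = - \frac{4 + J}{2} = -2 - \frac{J}{2}$)
$M{\left(K,X \right)} = -2 - \frac{X}{2}$
$l = -2$ ($l = 0 + \left(0 - 2\right) = 0 - 2 = -2$)
$M{\left(-3,W{\left(-2,1 \right)} \right)} \left(-1\right) l = \left(-2 - - \frac{3}{2}\right) \left(-1\right) \left(-2\right) = \left(-2 + \frac{3}{2}\right) \left(-1\right) \left(-2\right) = \left(- \frac{1}{2}\right) \left(-1\right) \left(-2\right) = \frac{1}{2} \left(-2\right) = -1$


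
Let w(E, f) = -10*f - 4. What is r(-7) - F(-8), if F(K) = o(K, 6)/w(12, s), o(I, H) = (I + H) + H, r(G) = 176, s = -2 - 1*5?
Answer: 5806/33 ≈ 175.94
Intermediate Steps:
s = -7 (s = -2 - 5 = -7)
w(E, f) = -4 - 10*f
o(I, H) = I + 2*H (o(I, H) = (H + I) + H = I + 2*H)
F(K) = 2/11 + K/66 (F(K) = (K + 2*6)/(-4 - 10*(-7)) = (K + 12)/(-4 + 70) = (12 + K)/66 = (12 + K)*(1/66) = 2/11 + K/66)
r(-7) - F(-8) = 176 - (2/11 + (1/66)*(-8)) = 176 - (2/11 - 4/33) = 176 - 1*2/33 = 176 - 2/33 = 5806/33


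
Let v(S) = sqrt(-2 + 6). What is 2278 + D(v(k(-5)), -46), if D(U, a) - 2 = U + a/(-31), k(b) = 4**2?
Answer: 70788/31 ≈ 2283.5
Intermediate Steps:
k(b) = 16
v(S) = 2 (v(S) = sqrt(4) = 2)
D(U, a) = 2 + U - a/31 (D(U, a) = 2 + (U + a/(-31)) = 2 + (U + a*(-1/31)) = 2 + (U - a/31) = 2 + U - a/31)
2278 + D(v(k(-5)), -46) = 2278 + (2 + 2 - 1/31*(-46)) = 2278 + (2 + 2 + 46/31) = 2278 + 170/31 = 70788/31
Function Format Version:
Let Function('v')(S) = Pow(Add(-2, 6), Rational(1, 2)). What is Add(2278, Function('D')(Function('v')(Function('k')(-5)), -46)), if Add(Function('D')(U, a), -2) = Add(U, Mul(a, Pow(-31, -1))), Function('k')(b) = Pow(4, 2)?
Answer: Rational(70788, 31) ≈ 2283.5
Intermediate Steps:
Function('k')(b) = 16
Function('v')(S) = 2 (Function('v')(S) = Pow(4, Rational(1, 2)) = 2)
Function('D')(U, a) = Add(2, U, Mul(Rational(-1, 31), a)) (Function('D')(U, a) = Add(2, Add(U, Mul(a, Pow(-31, -1)))) = Add(2, Add(U, Mul(a, Rational(-1, 31)))) = Add(2, Add(U, Mul(Rational(-1, 31), a))) = Add(2, U, Mul(Rational(-1, 31), a)))
Add(2278, Function('D')(Function('v')(Function('k')(-5)), -46)) = Add(2278, Add(2, 2, Mul(Rational(-1, 31), -46))) = Add(2278, Add(2, 2, Rational(46, 31))) = Add(2278, Rational(170, 31)) = Rational(70788, 31)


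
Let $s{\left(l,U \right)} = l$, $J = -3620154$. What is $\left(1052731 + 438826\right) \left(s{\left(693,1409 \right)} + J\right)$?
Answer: $-5398632390777$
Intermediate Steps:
$\left(1052731 + 438826\right) \left(s{\left(693,1409 \right)} + J\right) = \left(1052731 + 438826\right) \left(693 - 3620154\right) = 1491557 \left(-3619461\right) = -5398632390777$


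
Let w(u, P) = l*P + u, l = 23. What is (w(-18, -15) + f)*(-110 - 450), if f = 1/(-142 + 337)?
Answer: 7927808/39 ≈ 2.0328e+5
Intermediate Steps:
f = 1/195 ≈ 0.0051282
w(u, P) = u + 23*P (w(u, P) = 23*P + u = u + 23*P)
(w(-18, -15) + f)*(-110 - 450) = ((-18 + 23*(-15)) + 1/195)*(-110 - 450) = ((-18 - 345) + 1/195)*(-560) = (-363 + 1/195)*(-560) = -70784/195*(-560) = 7927808/39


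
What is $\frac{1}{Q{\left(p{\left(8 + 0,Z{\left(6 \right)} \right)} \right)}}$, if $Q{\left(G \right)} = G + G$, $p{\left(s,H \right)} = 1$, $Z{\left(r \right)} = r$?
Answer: $\frac{1}{2} \approx 0.5$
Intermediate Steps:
$Q{\left(G \right)} = 2 G$
$\frac{1}{Q{\left(p{\left(8 + 0,Z{\left(6 \right)} \right)} \right)}} = \frac{1}{2 \cdot 1} = \frac{1}{2}$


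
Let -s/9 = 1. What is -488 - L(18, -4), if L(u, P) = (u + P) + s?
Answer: -493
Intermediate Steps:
s = -9 (s = -9*1 = -9)
L(u, P) = -9 + P + u (L(u, P) = (u + P) - 9 = (P + u) - 9 = -9 + P + u)
-488 - L(18, -4) = -488 - (-9 - 4 + 18) = -488 - 1*5 = -488 - 5 = -493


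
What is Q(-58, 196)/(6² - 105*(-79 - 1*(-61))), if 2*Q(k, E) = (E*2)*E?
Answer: 19208/963 ≈ 19.946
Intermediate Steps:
Q(k, E) = E² (Q(k, E) = ((E*2)*E)/2 = ((2*E)*E)/2 = (2*E²)/2 = E²)
Q(-58, 196)/(6² - 105*(-79 - 1*(-61))) = 196²/(6² - 105*(-79 - 1*(-61))) = 38416/(36 - 105*(-79 + 61)) = 38416/(36 - 105*(-18)) = 38416/(36 + 1890) = 38416/1926 = 38416*(1/1926) = 19208/963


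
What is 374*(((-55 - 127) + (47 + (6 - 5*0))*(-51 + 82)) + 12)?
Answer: 550902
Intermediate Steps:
374*(((-55 - 127) + (47 + (6 - 5*0))*(-51 + 82)) + 12) = 374*((-182 + (47 + (6 + 0))*31) + 12) = 374*((-182 + (47 + 6)*31) + 12) = 374*((-182 + 53*31) + 12) = 374*((-182 + 1643) + 12) = 374*(1461 + 12) = 374*1473 = 550902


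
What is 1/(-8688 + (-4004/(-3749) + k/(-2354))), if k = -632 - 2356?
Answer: -4412573/38326120510 ≈ -0.00011513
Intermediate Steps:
k = -2988
1/(-8688 + (-4004/(-3749) + k/(-2354))) = 1/(-8688 + (-4004/(-3749) - 2988/(-2354))) = 1/(-8688 + (-4004*(-1/3749) - 2988*(-1/2354))) = 1/(-8688 + (4004/3749 + 1494/1177)) = 1/(-8688 + 10313714/4412573) = 1/(-38326120510/4412573) = -4412573/38326120510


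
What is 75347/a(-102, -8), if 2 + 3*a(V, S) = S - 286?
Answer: -226041/296 ≈ -763.65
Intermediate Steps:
a(V, S) = -96 + S/3 (a(V, S) = -2/3 + (S - 286)/3 = -2/3 + (-286 + S)/3 = -2/3 + (-286/3 + S/3) = -96 + S/3)
75347/a(-102, -8) = 75347/(-96 + (1/3)*(-8)) = 75347/(-96 - 8/3) = 75347/(-296/3) = 75347*(-3/296) = -226041/296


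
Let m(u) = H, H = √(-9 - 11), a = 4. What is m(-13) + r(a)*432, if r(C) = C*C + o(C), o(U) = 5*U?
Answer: 15552 + 2*I*√5 ≈ 15552.0 + 4.4721*I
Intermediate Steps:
H = 2*I*√5 (H = √(-20) = 2*I*√5 ≈ 4.4721*I)
m(u) = 2*I*√5
r(C) = C² + 5*C (r(C) = C*C + 5*C = C² + 5*C)
m(-13) + r(a)*432 = 2*I*√5 + (4*(5 + 4))*432 = 2*I*√5 + (4*9)*432 = 2*I*√5 + 36*432 = 2*I*√5 + 15552 = 15552 + 2*I*√5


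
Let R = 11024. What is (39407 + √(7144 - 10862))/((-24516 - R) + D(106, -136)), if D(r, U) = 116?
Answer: -39407/35424 - 13*I*√22/35424 ≈ -1.1124 - 0.0017213*I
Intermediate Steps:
(39407 + √(7144 - 10862))/((-24516 - R) + D(106, -136)) = (39407 + √(7144 - 10862))/((-24516 - 1*11024) + 116) = (39407 + √(-3718))/((-24516 - 11024) + 116) = (39407 + 13*I*√22)/(-35540 + 116) = (39407 + 13*I*√22)/(-35424) = (39407 + 13*I*√22)*(-1/35424) = -39407/35424 - 13*I*√22/35424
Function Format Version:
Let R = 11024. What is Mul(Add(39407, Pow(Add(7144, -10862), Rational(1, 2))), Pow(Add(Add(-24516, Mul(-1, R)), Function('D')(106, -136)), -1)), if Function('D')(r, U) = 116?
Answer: Add(Rational(-39407, 35424), Mul(Rational(-13, 35424), I, Pow(22, Rational(1, 2)))) ≈ Add(-1.1124, Mul(-0.0017213, I))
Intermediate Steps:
Mul(Add(39407, Pow(Add(7144, -10862), Rational(1, 2))), Pow(Add(Add(-24516, Mul(-1, R)), Function('D')(106, -136)), -1)) = Mul(Add(39407, Pow(Add(7144, -10862), Rational(1, 2))), Pow(Add(Add(-24516, Mul(-1, 11024)), 116), -1)) = Mul(Add(39407, Pow(-3718, Rational(1, 2))), Pow(Add(Add(-24516, -11024), 116), -1)) = Mul(Add(39407, Mul(13, I, Pow(22, Rational(1, 2)))), Pow(Add(-35540, 116), -1)) = Mul(Add(39407, Mul(13, I, Pow(22, Rational(1, 2)))), Pow(-35424, -1)) = Mul(Add(39407, Mul(13, I, Pow(22, Rational(1, 2)))), Rational(-1, 35424)) = Add(Rational(-39407, 35424), Mul(Rational(-13, 35424), I, Pow(22, Rational(1, 2))))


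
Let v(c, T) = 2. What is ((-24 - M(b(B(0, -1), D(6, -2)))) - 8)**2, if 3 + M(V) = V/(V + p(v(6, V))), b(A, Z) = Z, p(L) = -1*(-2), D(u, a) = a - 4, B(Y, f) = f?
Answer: 3721/4 ≈ 930.25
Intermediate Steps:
D(u, a) = -4 + a
p(L) = 2
M(V) = -3 + V/(2 + V) (M(V) = -3 + V/(V + 2) = -3 + V/(2 + V))
((-24 - M(b(B(0, -1), D(6, -2)))) - 8)**2 = ((-24 - 2*(-3 - (-4 - 2))/(2 + (-4 - 2))) - 8)**2 = ((-24 - 2*(-3 - 1*(-6))/(2 - 6)) - 8)**2 = ((-24 - 2*(-3 + 6)/(-4)) - 8)**2 = ((-24 - 2*(-1)*3/4) - 8)**2 = ((-24 - 1*(-3/2)) - 8)**2 = ((-24 + 3/2) - 8)**2 = (-45/2 - 8)**2 = (-61/2)**2 = 3721/4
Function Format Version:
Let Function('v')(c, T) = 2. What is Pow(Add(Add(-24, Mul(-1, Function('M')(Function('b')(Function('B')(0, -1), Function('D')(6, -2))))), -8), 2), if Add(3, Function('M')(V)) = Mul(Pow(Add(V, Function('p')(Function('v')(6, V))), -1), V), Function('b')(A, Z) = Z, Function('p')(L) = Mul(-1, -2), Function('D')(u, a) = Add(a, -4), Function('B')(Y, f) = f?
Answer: Rational(3721, 4) ≈ 930.25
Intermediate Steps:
Function('D')(u, a) = Add(-4, a)
Function('p')(L) = 2
Function('M')(V) = Add(-3, Mul(V, Pow(Add(2, V), -1))) (Function('M')(V) = Add(-3, Mul(Pow(Add(V, 2), -1), V)) = Add(-3, Mul(Pow(Add(2, V), -1), V)) = Add(-3, Mul(V, Pow(Add(2, V), -1))))
Pow(Add(Add(-24, Mul(-1, Function('M')(Function('b')(Function('B')(0, -1), Function('D')(6, -2))))), -8), 2) = Pow(Add(Add(-24, Mul(-1, Mul(2, Pow(Add(2, Add(-4, -2)), -1), Add(-3, Mul(-1, Add(-4, -2)))))), -8), 2) = Pow(Add(Add(-24, Mul(-1, Mul(2, Pow(Add(2, -6), -1), Add(-3, Mul(-1, -6))))), -8), 2) = Pow(Add(Add(-24, Mul(-1, Mul(2, Pow(-4, -1), Add(-3, 6)))), -8), 2) = Pow(Add(Add(-24, Mul(-1, Mul(2, Rational(-1, 4), 3))), -8), 2) = Pow(Add(Add(-24, Mul(-1, Rational(-3, 2))), -8), 2) = Pow(Add(Add(-24, Rational(3, 2)), -8), 2) = Pow(Add(Rational(-45, 2), -8), 2) = Pow(Rational(-61, 2), 2) = Rational(3721, 4)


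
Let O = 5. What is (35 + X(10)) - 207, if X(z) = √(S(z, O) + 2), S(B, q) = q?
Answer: -172 + √7 ≈ -169.35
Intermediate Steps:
X(z) = √7 (X(z) = √(5 + 2) = √7)
(35 + X(10)) - 207 = (35 + √7) - 207 = -172 + √7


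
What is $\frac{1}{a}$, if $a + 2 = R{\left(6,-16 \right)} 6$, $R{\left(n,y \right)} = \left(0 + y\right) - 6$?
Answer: $- \frac{1}{134} \approx -0.0074627$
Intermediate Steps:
$R{\left(n,y \right)} = -6 + y$ ($R{\left(n,y \right)} = y - 6 = -6 + y$)
$a = -134$ ($a = -2 + \left(-6 - 16\right) 6 = -2 - 132 = -134$)
$\frac{1}{a} = \frac{1}{-134} = - \frac{1}{134}$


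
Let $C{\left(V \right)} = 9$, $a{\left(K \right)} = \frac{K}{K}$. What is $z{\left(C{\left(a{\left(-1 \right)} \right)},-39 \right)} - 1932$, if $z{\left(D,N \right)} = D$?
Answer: $-1923$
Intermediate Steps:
$a{\left(K \right)} = 1$
$z{\left(C{\left(a{\left(-1 \right)} \right)},-39 \right)} - 1932 = 9 - 1932 = -1923$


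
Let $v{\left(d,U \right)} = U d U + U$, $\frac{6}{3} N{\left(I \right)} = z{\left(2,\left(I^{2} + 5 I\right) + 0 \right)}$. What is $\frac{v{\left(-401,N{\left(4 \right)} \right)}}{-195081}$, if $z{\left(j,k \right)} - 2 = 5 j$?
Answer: $\frac{4810}{65027} \approx 0.073969$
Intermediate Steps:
$z{\left(j,k \right)} = 2 + 5 j$
$N{\left(I \right)} = 6$ ($N{\left(I \right)} = \frac{2 + 5 \cdot 2}{2} = \frac{2 + 10}{2} = \frac{1}{2} \cdot 12 = 6$)
$v{\left(d,U \right)} = U + d U^{2}$ ($v{\left(d,U \right)} = d U^{2} + U = U + d U^{2}$)
$\frac{v{\left(-401,N{\left(4 \right)} \right)}}{-195081} = \frac{6 \left(1 + 6 \left(-401\right)\right)}{-195081} = 6 \left(1 - 2406\right) \left(- \frac{1}{195081}\right) = 6 \left(-2405\right) \left(- \frac{1}{195081}\right) = \left(-14430\right) \left(- \frac{1}{195081}\right) = \frac{4810}{65027}$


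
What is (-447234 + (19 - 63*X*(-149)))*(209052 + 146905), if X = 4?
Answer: -145823836319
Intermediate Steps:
(-447234 + (19 - 63*X*(-149)))*(209052 + 146905) = (-447234 + (19 - 63*4*(-149)))*(209052 + 146905) = (-447234 + (19 - 252*(-149)))*355957 = (-447234 + (19 + 37548))*355957 = (-447234 + 37567)*355957 = -409667*355957 = -145823836319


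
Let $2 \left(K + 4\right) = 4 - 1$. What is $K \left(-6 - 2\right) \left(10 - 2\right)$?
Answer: $160$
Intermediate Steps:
$K = - \frac{5}{2}$ ($K = -4 + \frac{4 - 1}{2} = -4 + \frac{1}{2} \cdot 3 = -4 + \frac{3}{2} = - \frac{5}{2} \approx -2.5$)
$K \left(-6 - 2\right) \left(10 - 2\right) = - \frac{5 \left(-6 - 2\right)}{2} \left(10 - 2\right) = \left(- \frac{5}{2}\right) \left(-8\right) \left(10 - 2\right) = 20 \cdot 8 = 160$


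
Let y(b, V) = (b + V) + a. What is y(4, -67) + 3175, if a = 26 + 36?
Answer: 3174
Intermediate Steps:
a = 62
y(b, V) = 62 + V + b (y(b, V) = (b + V) + 62 = (V + b) + 62 = 62 + V + b)
y(4, -67) + 3175 = (62 - 67 + 4) + 3175 = -1 + 3175 = 3174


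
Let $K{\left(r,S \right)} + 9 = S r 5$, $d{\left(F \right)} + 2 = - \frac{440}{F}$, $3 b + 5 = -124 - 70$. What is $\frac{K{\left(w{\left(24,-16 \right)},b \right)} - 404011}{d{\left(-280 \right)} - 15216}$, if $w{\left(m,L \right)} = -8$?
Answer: $\frac{1685740}{63909} \approx 26.377$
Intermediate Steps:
$b = - \frac{199}{3}$ ($b = - \frac{5}{3} + \frac{-124 - 70}{3} = - \frac{5}{3} + \frac{1}{3} \left(-194\right) = - \frac{5}{3} - \frac{194}{3} = - \frac{199}{3} \approx -66.333$)
$d{\left(F \right)} = -2 - \frac{440}{F}$
$K{\left(r,S \right)} = -9 + 5 S r$ ($K{\left(r,S \right)} = -9 + S r 5 = -9 + 5 S r$)
$\frac{K{\left(w{\left(24,-16 \right)},b \right)} - 404011}{d{\left(-280 \right)} - 15216} = \frac{\left(-9 + 5 \left(- \frac{199}{3}\right) \left(-8\right)\right) - 404011}{\left(-2 - \frac{440}{-280}\right) - 15216} = \frac{\left(-9 + \frac{7960}{3}\right) - 404011}{\left(-2 - - \frac{11}{7}\right) - 15216} = \frac{\frac{7933}{3} - 404011}{\left(-2 + \frac{11}{7}\right) - 15216} = - \frac{1204100}{3 \left(- \frac{3}{7} - 15216\right)} = - \frac{1204100}{3 \left(- \frac{106515}{7}\right)} = \left(- \frac{1204100}{3}\right) \left(- \frac{7}{106515}\right) = \frac{1685740}{63909}$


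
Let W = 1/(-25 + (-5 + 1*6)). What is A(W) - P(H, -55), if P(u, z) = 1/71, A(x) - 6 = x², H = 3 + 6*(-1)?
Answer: 244871/40896 ≈ 5.9876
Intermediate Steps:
H = -3 (H = 3 - 6 = -3)
W = -1/24 (W = 1/(-25 + (-5 + 6)) = 1/(-25 + 1) = 1/(-24) = -1/24 ≈ -0.041667)
A(x) = 6 + x²
P(u, z) = 1/71
A(W) - P(H, -55) = (6 + (-1/24)²) - 1*1/71 = (6 + 1/576) - 1/71 = 3457/576 - 1/71 = 244871/40896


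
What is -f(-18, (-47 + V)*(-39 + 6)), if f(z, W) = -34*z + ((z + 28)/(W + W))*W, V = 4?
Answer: -617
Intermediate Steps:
f(z, W) = 14 - 67*z/2 (f(z, W) = -34*z + ((28 + z)/((2*W)))*W = -34*z + ((28 + z)*(1/(2*W)))*W = -34*z + ((28 + z)/(2*W))*W = -34*z + (14 + z/2) = 14 - 67*z/2)
-f(-18, (-47 + V)*(-39 + 6)) = -(14 - 67/2*(-18)) = -(14 + 603) = -1*617 = -617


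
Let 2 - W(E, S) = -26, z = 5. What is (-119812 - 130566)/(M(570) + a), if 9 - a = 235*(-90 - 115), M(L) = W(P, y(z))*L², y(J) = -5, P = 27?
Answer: -125189/4572692 ≈ -0.027378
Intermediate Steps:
W(E, S) = 28 (W(E, S) = 2 - 1*(-26) = 2 + 26 = 28)
M(L) = 28*L²
a = 48184 (a = 9 - 235*(-90 - 115) = 9 - 235*(-205) = 9 - 1*(-48175) = 9 + 48175 = 48184)
(-119812 - 130566)/(M(570) + a) = (-119812 - 130566)/(28*570² + 48184) = -250378/(28*324900 + 48184) = -250378/(9097200 + 48184) = -250378/9145384 = -250378*1/9145384 = -125189/4572692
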